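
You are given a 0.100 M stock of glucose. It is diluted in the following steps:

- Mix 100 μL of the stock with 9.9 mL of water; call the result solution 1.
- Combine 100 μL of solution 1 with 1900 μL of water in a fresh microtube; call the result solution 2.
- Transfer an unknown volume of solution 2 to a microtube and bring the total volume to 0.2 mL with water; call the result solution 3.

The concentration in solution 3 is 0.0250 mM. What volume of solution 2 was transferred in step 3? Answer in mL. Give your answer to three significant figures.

Step 1: 100 μL + 9.9 mL = 10000 μL total → factor 10000/100 = 100
Step 2: 100 μL + 1900 μL = 2000 μL total → factor 2000/100 = 20
Step 3: v brought to 0.2 mL → factor = 0.2 mL/v
Product of known-step factors = 2000
Overall factor = 0.100 M / (0.0250 mM) = 4000
Step-3 factor = 4000 / 2000 = 2
v = 0.2 mL / 2 = 0.100 mL

0.100 mL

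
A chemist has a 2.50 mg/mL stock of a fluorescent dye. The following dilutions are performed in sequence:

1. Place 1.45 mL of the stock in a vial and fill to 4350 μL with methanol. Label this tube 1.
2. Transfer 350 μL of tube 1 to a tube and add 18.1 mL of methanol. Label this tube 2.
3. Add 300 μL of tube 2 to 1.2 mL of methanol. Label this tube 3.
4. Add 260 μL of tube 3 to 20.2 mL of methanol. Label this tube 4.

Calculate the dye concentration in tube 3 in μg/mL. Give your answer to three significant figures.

Step 1: 1.45 mL brought to 4350 μL → factor 4.35/1.45 = 3
Step 2: 350 μL + 18.1 mL = 18450 μL total → factor 18450/350 = 52.714
Step 3: 300 μL + 1.2 mL = 1500 μL total → factor 1500/300 = 5
Dilution factor through tube 3 = 3 × 52.714 × 5 = 790.71
[tube 3] = 2.50 mg/mL / 790.71 = 0.003162 mg/mL = 3.16 μg/mL

3.16 μg/mL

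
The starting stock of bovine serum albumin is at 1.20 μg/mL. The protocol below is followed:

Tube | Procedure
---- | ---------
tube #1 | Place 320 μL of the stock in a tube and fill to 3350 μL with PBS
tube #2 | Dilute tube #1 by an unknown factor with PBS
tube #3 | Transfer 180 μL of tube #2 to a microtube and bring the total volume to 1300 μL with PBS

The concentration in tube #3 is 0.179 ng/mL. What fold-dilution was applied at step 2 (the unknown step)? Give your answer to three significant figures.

88.7-fold

Step 1: 320 μL brought to 3350 μL → factor 3350/320 = 10.469
Step 2: unknown factor x
Step 3: 180 μL brought to 1300 μL → factor 1300/180 = 7.2222
Product of known-step factors = 75.608
Overall factor = 1.20 μg/mL / (0.179 ng/mL) = 6703.9
x = 6703.9 / 75.608 = 88.7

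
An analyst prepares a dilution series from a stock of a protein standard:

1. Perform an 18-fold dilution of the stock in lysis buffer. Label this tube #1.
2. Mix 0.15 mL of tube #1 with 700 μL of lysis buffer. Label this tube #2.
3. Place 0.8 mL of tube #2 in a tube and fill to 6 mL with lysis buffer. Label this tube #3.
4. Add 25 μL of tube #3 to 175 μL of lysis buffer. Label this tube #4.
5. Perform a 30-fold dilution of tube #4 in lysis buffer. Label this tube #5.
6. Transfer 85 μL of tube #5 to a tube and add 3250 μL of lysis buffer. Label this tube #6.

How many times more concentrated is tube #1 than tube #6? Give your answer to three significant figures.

4.00 × 10^5

Step 1: 18-fold → factor 18
Step 2: 0.15 mL + 700 μL = 0.85 mL total → factor 0.85/0.15 = 5.6667
Step 3: 0.8 mL brought to 6 mL → factor 6/0.8 = 7.5
Step 4: 25 μL + 175 μL = 200 μL total → factor 200/25 = 8
Step 5: 30-fold → factor 30
Step 6: 85 μL + 3250 μL = 3335 μL total → factor 3335/85 = 39.235
Dilution factor to tube #1 = 18; to tube #6 = 7.2036 × 10^6
[tube #1]/[tube #6] = (factor to tube #6)/(factor to tube #1) = 7.2036 × 10^6/18 = 4.00 × 10^5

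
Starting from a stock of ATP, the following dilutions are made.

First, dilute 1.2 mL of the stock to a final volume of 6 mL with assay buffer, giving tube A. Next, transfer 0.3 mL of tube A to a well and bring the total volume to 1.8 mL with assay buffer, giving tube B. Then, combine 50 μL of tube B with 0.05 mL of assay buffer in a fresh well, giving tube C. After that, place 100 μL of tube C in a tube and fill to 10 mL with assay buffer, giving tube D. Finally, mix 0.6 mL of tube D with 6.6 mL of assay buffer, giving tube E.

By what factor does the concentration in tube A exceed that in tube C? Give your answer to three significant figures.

Step 1: 1.2 mL brought to 6 mL → factor 6/1.2 = 5
Step 2: 0.3 mL brought to 1.8 mL → factor 1.8/0.3 = 6
Step 3: 50 μL + 0.05 mL = 100 μL total → factor 100/50 = 2
Dilution factor to tube A = 5; to tube C = 60
[tube A]/[tube C] = (factor to tube C)/(factor to tube A) = 60/5 = 12.0

12.0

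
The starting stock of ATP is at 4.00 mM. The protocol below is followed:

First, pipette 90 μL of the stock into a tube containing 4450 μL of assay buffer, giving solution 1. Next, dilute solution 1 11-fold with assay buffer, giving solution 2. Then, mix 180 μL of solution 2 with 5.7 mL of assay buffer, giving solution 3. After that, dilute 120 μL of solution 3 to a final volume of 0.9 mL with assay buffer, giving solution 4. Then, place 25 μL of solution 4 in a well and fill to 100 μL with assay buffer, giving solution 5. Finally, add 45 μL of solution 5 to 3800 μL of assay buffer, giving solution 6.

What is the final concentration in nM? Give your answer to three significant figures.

0.0861 nM

Step 1: 90 μL + 4450 μL = 4540 μL total → factor 4540/90 = 50.444
Step 2: 11-fold → factor 11
Step 3: 180 μL + 5.7 mL = 5880 μL total → factor 5880/180 = 32.667
Step 4: 120 μL brought to 0.9 mL → factor 900/120 = 7.5
Step 5: 25 μL brought to 100 μL → factor 100/25 = 4
Step 6: 45 μL + 3800 μL = 3845 μL total → factor 3845/45 = 85.444
Overall dilution factor = 50.444 × 11 × 32.667 × 7.5 × 4 × 85.444 = 4.6464 × 10^7
Final = 4.00 mM / 4.6464 × 10^7 = 8.609 × 10^-8 mM = 0.0861 nM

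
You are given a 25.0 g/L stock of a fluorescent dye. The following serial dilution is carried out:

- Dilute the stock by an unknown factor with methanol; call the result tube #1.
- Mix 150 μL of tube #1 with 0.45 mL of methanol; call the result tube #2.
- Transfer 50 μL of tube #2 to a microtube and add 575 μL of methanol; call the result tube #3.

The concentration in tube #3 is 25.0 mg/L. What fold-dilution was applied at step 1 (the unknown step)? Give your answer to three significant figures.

Step 1: unknown factor x
Step 2: 150 μL + 0.45 mL = 600 μL total → factor 600/150 = 4
Step 3: 50 μL + 575 μL = 625 μL total → factor 625/50 = 12.5
Product of known-step factors = 50
Overall factor = 25.0 g/L / (25.0 mg/L) = 1000
x = 1000 / 50 = 20.0

20.0-fold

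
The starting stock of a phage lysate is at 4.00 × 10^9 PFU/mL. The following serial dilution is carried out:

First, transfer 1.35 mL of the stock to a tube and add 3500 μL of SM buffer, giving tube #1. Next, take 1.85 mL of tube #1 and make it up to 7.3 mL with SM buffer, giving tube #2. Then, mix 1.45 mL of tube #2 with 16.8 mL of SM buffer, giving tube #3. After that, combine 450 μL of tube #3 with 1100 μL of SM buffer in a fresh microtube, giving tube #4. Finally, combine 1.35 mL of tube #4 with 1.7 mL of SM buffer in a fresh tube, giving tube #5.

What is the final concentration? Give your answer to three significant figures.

2.88 × 10^6 PFU/mL

Step 1: 1.35 mL + 3500 μL = 4.85 mL total → factor 4.85/1.35 = 3.5926
Step 2: 1.85 mL brought to 7.3 mL → factor 7.3/1.85 = 3.9459
Step 3: 1.45 mL + 16.8 mL = 18.25 mL total → factor 18.25/1.45 = 12.586
Step 4: 450 μL + 1100 μL = 1550 μL total → factor 1550/450 = 3.4444
Step 5: 1.35 mL + 1.7 mL = 3.05 mL total → factor 3.05/1.35 = 2.2593
Overall dilution factor = 3.5926 × 3.9459 × 12.586 × 3.4444 × 2.2593 = 1388.5
Final = 4.00 × 10^9 PFU/mL / 1388.5 = 2.88 × 10^6 PFU/mL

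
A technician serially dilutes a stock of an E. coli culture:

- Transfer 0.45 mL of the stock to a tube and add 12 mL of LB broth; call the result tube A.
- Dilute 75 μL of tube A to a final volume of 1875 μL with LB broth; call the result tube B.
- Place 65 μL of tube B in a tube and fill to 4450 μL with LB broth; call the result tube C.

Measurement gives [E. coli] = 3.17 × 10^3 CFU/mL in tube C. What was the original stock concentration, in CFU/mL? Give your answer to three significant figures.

Step 1: 0.45 mL + 12 mL = 12.45 mL total → factor 12.45/0.45 = 27.667
Step 2: 75 μL brought to 1875 μL → factor 1875/75 = 25
Step 3: 65 μL brought to 4450 μL → factor 4450/65 = 68.462
Overall dilution factor = 27.667 × 25 × 68.462 = 47353
Stock = 3.17 × 10^3 CFU/mL × 47353 = 1.50 × 10^8 CFU/mL

1.50 × 10^8 CFU/mL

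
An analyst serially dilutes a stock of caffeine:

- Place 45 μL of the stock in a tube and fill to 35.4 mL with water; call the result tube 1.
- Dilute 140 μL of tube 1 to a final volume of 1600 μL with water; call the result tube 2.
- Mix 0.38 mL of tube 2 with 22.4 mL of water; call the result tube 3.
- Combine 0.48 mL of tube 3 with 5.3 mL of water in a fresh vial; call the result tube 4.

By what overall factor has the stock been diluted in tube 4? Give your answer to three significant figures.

Step 1: 45 μL brought to 35.4 mL → factor 35400/45 = 786.67
Step 2: 140 μL brought to 1600 μL → factor 1600/140 = 11.429
Step 3: 0.38 mL + 22.4 mL = 22.78 mL total → factor 22.78/0.38 = 59.947
Step 4: 0.48 mL + 5.3 mL = 5.78 mL total → factor 5.78/0.48 = 12.042
Overall dilution factor = 786.67 × 11.429 × 59.947 × 12.042 = 6.4899 × 10^6

6.49 × 10^6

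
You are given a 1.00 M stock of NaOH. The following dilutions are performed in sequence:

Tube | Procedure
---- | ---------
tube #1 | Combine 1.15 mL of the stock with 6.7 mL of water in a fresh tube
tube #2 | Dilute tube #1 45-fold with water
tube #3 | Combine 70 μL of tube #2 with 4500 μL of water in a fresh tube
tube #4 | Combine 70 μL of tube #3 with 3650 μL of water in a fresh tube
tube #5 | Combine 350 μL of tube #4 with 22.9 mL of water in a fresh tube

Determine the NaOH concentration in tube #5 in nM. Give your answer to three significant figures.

14.1 nM

Step 1: 1.15 mL + 6.7 mL = 7.85 mL total → factor 7.85/1.15 = 6.8261
Step 2: 45-fold → factor 45
Step 3: 70 μL + 4500 μL = 4570 μL total → factor 4570/70 = 65.286
Step 4: 70 μL + 3650 μL = 3720 μL total → factor 3720/70 = 53.143
Step 5: 350 μL + 22.9 mL = 23250 μL total → factor 23250/350 = 66.429
Overall dilution factor = 6.8261 × 45 × 65.286 × 53.143 × 66.429 = 7.0795 × 10^7
Final = 1.00 M / 7.0795 × 10^7 = 1.413 × 10^-8 M = 14.1 nM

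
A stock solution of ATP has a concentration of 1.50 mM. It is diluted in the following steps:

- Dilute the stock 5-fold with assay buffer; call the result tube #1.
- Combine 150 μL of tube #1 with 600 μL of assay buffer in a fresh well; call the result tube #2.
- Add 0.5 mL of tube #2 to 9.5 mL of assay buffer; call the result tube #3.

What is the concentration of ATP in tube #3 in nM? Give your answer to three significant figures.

Step 1: 5-fold → factor 5
Step 2: 150 μL + 600 μL = 750 μL total → factor 750/150 = 5
Step 3: 0.5 mL + 9.5 mL = 10 mL total → factor 10/0.5 = 20
Overall dilution factor = 5 × 5 × 20 = 500
Final = 1.50 mM / 500 = 0.003000 mM = 3.00 × 10^3 nM

3.00 × 10^3 nM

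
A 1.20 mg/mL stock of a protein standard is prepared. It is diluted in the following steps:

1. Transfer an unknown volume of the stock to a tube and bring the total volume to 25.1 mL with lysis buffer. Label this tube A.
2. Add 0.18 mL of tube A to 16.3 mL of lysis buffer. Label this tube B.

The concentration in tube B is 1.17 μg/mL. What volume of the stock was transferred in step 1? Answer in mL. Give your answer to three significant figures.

2.24 mL

Step 1: v brought to 25.1 mL → factor = 25.1 mL/v
Step 2: 0.18 mL + 16.3 mL = 16.48 mL total → factor 16.48/0.18 = 91.556
Product of known-step factors = 91.556
Overall factor = 1.20 mg/mL / (1.17 μg/mL) = 1025.6
Step-1 factor = 1025.6 / 91.556 = 11.202
v = 25.1 mL / 11.202 = 2.24 mL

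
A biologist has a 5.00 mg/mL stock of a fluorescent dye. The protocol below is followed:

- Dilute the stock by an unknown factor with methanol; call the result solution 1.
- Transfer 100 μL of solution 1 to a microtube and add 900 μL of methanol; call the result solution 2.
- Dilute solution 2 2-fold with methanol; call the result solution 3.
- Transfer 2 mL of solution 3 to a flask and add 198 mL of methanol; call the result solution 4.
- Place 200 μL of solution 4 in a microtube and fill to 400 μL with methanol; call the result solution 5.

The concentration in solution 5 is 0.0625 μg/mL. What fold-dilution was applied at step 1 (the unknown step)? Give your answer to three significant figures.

Step 1: unknown factor x
Step 2: 100 μL + 900 μL = 1000 μL total → factor 1000/100 = 10
Step 3: 2-fold → factor 2
Step 4: 2 mL + 198 mL = 200 mL total → factor 200/2 = 100
Step 5: 200 μL brought to 400 μL → factor 400/200 = 2
Product of known-step factors = 4000
Overall factor = 5.00 mg/mL / (0.0625 μg/mL) = 80000
x = 80000 / 4000 = 20.0

20.0-fold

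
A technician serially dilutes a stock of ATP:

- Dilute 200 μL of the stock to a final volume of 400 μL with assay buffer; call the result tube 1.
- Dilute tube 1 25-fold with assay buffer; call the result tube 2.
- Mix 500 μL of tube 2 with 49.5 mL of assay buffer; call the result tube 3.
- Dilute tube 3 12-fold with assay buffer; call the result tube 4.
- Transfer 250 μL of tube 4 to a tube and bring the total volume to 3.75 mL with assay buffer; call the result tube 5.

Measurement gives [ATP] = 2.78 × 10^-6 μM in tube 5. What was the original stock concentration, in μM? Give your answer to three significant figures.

2.50 μM

Step 1: 200 μL brought to 400 μL → factor 400/200 = 2
Step 2: 25-fold → factor 25
Step 3: 500 μL + 49.5 mL = 50000 μL total → factor 50000/500 = 100
Step 4: 12-fold → factor 12
Step 5: 250 μL brought to 3.75 mL → factor 3750/250 = 15
Overall dilution factor = 2 × 25 × 100 × 12 × 15 = 9 × 10^5
Stock = 2.78 × 10^-6 μM × 9 × 10^5 = 2.50 μM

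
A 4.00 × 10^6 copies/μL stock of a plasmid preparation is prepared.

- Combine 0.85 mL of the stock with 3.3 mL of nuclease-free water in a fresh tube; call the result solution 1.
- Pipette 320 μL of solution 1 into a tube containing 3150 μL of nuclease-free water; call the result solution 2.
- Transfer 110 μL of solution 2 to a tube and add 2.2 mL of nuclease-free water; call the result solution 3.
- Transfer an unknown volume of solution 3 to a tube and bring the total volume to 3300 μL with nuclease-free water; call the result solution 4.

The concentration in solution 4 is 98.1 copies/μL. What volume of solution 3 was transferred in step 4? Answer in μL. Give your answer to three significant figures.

Step 1: 0.85 mL + 3.3 mL = 4.15 mL total → factor 4.15/0.85 = 4.8824
Step 2: 320 μL + 3150 μL = 3470 μL total → factor 3470/320 = 10.844
Step 3: 110 μL + 2.2 mL = 2310 μL total → factor 2310/110 = 21
Step 4: v brought to 3300 μL → factor = 3300 μL/v
Product of known-step factors = 1111.8
Overall factor = 4.00 × 10^6 copies/μL / (98.1 copies/μL) = 40775
Step-4 factor = 40775 / 1111.8 = 36.674
v = 3300 μL / 36.674 = 90.0 μL

90.0 μL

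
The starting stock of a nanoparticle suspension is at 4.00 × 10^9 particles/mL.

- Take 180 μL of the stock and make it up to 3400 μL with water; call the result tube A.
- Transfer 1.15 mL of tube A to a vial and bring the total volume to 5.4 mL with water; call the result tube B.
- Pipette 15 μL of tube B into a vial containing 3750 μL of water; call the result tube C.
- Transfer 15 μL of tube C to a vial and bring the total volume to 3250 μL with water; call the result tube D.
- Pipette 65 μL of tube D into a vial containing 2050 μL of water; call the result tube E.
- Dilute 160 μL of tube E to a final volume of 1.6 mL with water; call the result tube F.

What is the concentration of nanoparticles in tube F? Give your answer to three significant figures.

2.55 particles/mL

Step 1: 180 μL brought to 3400 μL → factor 3400/180 = 18.889
Step 2: 1.15 mL brought to 5.4 mL → factor 5.4/1.15 = 4.6957
Step 3: 15 μL + 3750 μL = 3765 μL total → factor 3765/15 = 251
Step 4: 15 μL brought to 3250 μL → factor 3250/15 = 216.67
Step 5: 65 μL + 2050 μL = 2115 μL total → factor 2115/65 = 32.538
Step 6: 160 μL brought to 1.6 mL → factor 1600/160 = 10
Overall dilution factor = 18.889 × 4.6957 × 251 × 216.67 × 32.538 × 10 = 1.5695 × 10^9
Final = 4.00 × 10^9 particles/mL / 1.5695 × 10^9 = 2.55 particles/mL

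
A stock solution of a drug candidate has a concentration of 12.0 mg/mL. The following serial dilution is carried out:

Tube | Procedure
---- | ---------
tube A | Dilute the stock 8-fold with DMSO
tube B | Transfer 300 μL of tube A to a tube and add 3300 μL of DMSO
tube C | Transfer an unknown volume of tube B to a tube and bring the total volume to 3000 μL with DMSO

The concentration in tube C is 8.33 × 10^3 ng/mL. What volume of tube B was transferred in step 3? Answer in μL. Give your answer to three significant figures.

200 μL

Step 1: 8-fold → factor 8
Step 2: 300 μL + 3300 μL = 3600 μL total → factor 3600/300 = 12
Step 3: v brought to 3000 μL → factor = 3000 μL/v
Product of known-step factors = 96
Overall factor = 12.0 mg/mL / (8.33 × 10^3 ng/mL) = 1440.6
Step-3 factor = 1440.6 / 96 = 15.006
v = 3000 μL / 15.006 = 200 μL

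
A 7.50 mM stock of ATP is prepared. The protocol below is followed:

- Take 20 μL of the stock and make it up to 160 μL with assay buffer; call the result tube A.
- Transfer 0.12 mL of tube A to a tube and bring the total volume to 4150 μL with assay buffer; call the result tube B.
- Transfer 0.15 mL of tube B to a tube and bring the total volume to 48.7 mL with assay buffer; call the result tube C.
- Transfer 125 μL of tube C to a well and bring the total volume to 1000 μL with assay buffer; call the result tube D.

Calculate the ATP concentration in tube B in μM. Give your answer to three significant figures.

Step 1: 20 μL brought to 160 μL → factor 160/20 = 8
Step 2: 0.12 mL brought to 4150 μL → factor 4.15/0.12 = 34.583
Dilution factor through tube B = 8 × 34.583 = 276.67
[tube B] = 7.50 mM / 276.67 = 0.02711 mM = 27.1 μM

27.1 μM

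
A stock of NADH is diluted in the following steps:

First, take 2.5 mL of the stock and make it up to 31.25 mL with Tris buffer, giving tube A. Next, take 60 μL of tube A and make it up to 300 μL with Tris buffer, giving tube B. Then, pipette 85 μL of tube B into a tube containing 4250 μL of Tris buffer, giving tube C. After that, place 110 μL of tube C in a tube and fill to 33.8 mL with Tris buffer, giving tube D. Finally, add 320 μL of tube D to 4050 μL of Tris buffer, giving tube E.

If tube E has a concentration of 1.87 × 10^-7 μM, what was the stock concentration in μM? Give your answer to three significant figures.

2.50 μM

Step 1: 2.5 mL brought to 31.25 mL → factor 31.25/2.5 = 12.5
Step 2: 60 μL brought to 300 μL → factor 300/60 = 5
Step 3: 85 μL + 4250 μL = 4335 μL total → factor 4335/85 = 51
Step 4: 110 μL brought to 33.8 mL → factor 33800/110 = 307.27
Step 5: 320 μL + 4050 μL = 4370 μL total → factor 4370/320 = 13.656
Overall dilution factor = 12.5 × 5 × 51 × 307.27 × 13.656 = 1.3375 × 10^7
Stock = 1.87 × 10^-7 μM × 1.3375 × 10^7 = 2.50 μM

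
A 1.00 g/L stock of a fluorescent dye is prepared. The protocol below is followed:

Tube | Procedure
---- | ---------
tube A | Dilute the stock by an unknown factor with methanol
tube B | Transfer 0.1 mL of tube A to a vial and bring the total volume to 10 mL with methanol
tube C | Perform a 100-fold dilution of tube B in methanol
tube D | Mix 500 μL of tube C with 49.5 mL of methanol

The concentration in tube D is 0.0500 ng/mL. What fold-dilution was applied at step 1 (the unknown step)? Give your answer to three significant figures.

20.0-fold

Step 1: unknown factor x
Step 2: 0.1 mL brought to 10 mL → factor 10/0.1 = 100
Step 3: 100-fold → factor 100
Step 4: 500 μL + 49.5 mL = 50000 μL total → factor 50000/500 = 100
Product of known-step factors = 1 × 10^6
Overall factor = 1.00 g/L / (0.0500 ng/mL) = 2 × 10^7
x = 2 × 10^7 / 1 × 10^6 = 20.0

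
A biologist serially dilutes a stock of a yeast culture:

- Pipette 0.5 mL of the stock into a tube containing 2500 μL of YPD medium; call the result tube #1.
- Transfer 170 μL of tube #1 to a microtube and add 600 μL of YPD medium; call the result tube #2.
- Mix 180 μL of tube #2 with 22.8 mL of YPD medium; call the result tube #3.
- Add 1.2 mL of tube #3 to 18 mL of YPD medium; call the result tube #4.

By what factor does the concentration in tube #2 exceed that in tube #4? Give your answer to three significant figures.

2.04 × 10^3

Step 1: 0.5 mL + 2500 μL = 3 mL total → factor 3/0.5 = 6
Step 2: 170 μL + 600 μL = 770 μL total → factor 770/170 = 4.5294
Step 3: 180 μL + 22.8 mL = 22980 μL total → factor 22980/180 = 127.67
Step 4: 1.2 mL + 18 mL = 19.2 mL total → factor 19.2/1.2 = 16
Dilution factor to tube #2 = 27.176; to tube #4 = 55512
[tube #2]/[tube #4] = (factor to tube #4)/(factor to tube #2) = 55512/27.176 = 2.04 × 10^3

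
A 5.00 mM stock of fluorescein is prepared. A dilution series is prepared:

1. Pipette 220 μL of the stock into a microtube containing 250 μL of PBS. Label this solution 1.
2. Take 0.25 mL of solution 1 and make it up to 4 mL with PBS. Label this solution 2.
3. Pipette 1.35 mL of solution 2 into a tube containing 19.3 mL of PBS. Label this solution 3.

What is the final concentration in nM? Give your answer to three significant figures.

9.56 × 10^3 nM

Step 1: 220 μL + 250 μL = 470 μL total → factor 470/220 = 2.1364
Step 2: 0.25 mL brought to 4 mL → factor 4/0.25 = 16
Step 3: 1.35 mL + 19.3 mL = 20.65 mL total → factor 20.65/1.35 = 15.296
Overall dilution factor = 2.1364 × 16 × 15.296 = 522.86
Final = 5.00 mM / 522.86 = 0.009563 mM = 9.56 × 10^3 nM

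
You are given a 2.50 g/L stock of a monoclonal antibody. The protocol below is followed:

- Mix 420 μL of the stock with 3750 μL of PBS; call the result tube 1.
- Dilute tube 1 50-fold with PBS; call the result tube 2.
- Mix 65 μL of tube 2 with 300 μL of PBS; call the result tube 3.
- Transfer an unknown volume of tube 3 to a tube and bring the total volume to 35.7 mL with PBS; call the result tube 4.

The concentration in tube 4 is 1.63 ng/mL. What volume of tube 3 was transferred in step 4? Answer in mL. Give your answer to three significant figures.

0.0649 mL

Step 1: 420 μL + 3750 μL = 4170 μL total → factor 4170/420 = 9.9286
Step 2: 50-fold → factor 50
Step 3: 65 μL + 300 μL = 365 μL total → factor 365/65 = 5.6154
Step 4: v brought to 35.7 mL → factor = 35.7 mL/v
Product of known-step factors = 2787.6
Overall factor = 2.50 g/L / (1.63 ng/mL) = 1.5337 × 10^6
Step-4 factor = 1.5337 × 10^6 / 2787.6 = 550.19
v = 35.7 mL / 550.19 = 0.0649 mL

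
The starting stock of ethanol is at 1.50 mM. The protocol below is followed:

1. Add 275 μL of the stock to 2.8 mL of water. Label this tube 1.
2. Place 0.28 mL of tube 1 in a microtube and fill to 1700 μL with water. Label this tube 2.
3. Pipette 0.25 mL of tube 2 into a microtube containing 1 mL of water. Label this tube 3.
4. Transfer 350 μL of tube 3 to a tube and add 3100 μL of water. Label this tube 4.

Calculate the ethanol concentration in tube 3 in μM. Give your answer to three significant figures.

Step 1: 275 μL + 2.8 mL = 3075 μL total → factor 3075/275 = 11.182
Step 2: 0.28 mL brought to 1700 μL → factor 1.7/0.28 = 6.0714
Step 3: 0.25 mL + 1 mL = 1.25 mL total → factor 1.25/0.25 = 5
Dilution factor through tube 3 = 11.182 × 6.0714 × 5 = 339.45
[tube 3] = 1.50 mM / 339.45 = 0.004419 mM = 4.42 μM

4.42 μM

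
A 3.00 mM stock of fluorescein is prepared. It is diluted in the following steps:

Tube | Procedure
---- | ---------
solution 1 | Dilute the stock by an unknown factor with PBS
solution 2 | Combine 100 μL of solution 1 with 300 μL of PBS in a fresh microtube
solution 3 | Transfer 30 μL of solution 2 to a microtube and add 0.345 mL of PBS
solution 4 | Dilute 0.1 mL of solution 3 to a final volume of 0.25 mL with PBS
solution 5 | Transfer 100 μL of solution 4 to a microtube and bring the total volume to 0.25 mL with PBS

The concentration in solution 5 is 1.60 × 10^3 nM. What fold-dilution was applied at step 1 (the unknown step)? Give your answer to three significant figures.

6.00-fold

Step 1: unknown factor x
Step 2: 100 μL + 300 μL = 400 μL total → factor 400/100 = 4
Step 3: 30 μL + 0.345 mL = 375 μL total → factor 375/30 = 12.5
Step 4: 0.1 mL brought to 0.25 mL → factor 0.25/0.1 = 2.5
Step 5: 100 μL brought to 0.25 mL → factor 250/100 = 2.5
Product of known-step factors = 312.5
Overall factor = 3.00 mM / (1.60 × 10^3 nM) = 1875
x = 1875 / 312.5 = 6.00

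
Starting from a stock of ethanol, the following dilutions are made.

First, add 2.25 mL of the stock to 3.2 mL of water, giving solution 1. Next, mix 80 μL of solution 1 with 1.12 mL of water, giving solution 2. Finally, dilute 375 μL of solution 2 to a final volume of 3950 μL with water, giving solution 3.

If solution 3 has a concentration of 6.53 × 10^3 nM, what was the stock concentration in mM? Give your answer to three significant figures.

2.50 mM

Step 1: 2.25 mL + 3.2 mL = 5.45 mL total → factor 5.45/2.25 = 2.4222
Step 2: 80 μL + 1.12 mL = 1200 μL total → factor 1200/80 = 15
Step 3: 375 μL brought to 3950 μL → factor 3950/375 = 10.533
Overall dilution factor = 2.4222 × 15 × 10.533 = 382.71
Stock = 6.53 × 10^3 nM × 382.71 = 2.499 × 10^6 nM = 2.50 mM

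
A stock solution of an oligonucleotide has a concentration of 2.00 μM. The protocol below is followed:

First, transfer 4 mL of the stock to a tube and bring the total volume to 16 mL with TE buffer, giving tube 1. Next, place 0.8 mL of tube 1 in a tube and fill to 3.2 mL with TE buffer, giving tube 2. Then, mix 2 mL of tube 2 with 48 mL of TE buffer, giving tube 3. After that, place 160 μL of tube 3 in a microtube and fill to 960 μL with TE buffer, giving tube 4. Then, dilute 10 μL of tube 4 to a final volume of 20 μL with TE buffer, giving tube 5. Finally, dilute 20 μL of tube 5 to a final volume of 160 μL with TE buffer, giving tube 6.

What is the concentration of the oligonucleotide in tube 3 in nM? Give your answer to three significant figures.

Step 1: 4 mL brought to 16 mL → factor 16/4 = 4
Step 2: 0.8 mL brought to 3.2 mL → factor 3.2/0.8 = 4
Step 3: 2 mL + 48 mL = 50 mL total → factor 50/2 = 25
Dilution factor through tube 3 = 4 × 4 × 25 = 400
[tube 3] = 2.00 μM / 400 = 0.005000 μM = 5.00 nM

5.00 nM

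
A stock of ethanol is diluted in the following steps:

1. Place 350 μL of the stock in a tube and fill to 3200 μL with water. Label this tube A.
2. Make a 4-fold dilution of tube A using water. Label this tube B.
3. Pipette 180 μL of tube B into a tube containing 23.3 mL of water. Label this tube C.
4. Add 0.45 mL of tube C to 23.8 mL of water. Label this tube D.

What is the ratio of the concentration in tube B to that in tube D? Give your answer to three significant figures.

7.03 × 10^3

Step 1: 350 μL brought to 3200 μL → factor 3200/350 = 9.1429
Step 2: 4-fold → factor 4
Step 3: 180 μL + 23.3 mL = 23480 μL total → factor 23480/180 = 130.44
Step 4: 0.45 mL + 23.8 mL = 24.25 mL total → factor 24.25/0.45 = 53.889
Dilution factor to tube B = 36.571; to tube D = 2.5708 × 10^5
[tube B]/[tube D] = (factor to tube D)/(factor to tube B) = 2.5708 × 10^5/36.571 = 7.03 × 10^3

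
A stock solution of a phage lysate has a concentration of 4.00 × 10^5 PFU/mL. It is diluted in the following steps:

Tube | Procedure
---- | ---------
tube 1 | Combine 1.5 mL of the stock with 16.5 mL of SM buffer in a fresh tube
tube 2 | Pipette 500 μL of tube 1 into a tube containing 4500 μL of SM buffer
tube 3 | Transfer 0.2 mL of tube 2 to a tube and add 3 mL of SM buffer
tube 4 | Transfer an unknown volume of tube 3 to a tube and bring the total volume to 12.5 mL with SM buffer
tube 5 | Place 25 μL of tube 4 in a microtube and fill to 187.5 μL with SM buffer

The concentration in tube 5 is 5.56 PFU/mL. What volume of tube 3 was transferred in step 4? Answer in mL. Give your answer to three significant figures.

2.50 mL

Step 1: 1.5 mL + 16.5 mL = 18 mL total → factor 18/1.5 = 12
Step 2: 500 μL + 4500 μL = 5000 μL total → factor 5000/500 = 10
Step 3: 0.2 mL + 3 mL = 3.2 mL total → factor 3.2/0.2 = 16
Step 4: v brought to 12.5 mL → factor = 12.5 mL/v
Step 5: 25 μL brought to 187.5 μL → factor 187.5/25 = 7.5
Product of known-step factors = 14400
Overall factor = 4.00 × 10^5 PFU/mL / (5.56 PFU/mL) = 71942
Step-4 factor = 71942 / 14400 = 4.996
v = 12.5 mL / 4.996 = 2.50 mL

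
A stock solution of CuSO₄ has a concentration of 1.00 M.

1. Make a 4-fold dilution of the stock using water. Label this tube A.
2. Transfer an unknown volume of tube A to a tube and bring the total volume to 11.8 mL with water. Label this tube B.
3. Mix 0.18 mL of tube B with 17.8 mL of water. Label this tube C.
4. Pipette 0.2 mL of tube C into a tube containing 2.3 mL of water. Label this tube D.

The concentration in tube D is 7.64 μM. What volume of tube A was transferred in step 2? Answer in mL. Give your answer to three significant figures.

Step 1: 4-fold → factor 4
Step 2: v brought to 11.8 mL → factor = 11.8 mL/v
Step 3: 0.18 mL + 17.8 mL = 17.98 mL total → factor 17.98/0.18 = 99.889
Step 4: 0.2 mL + 2.3 mL = 2.5 mL total → factor 2.5/0.2 = 12.5
Product of known-step factors = 4994.4
Overall factor = 1.00 M / (7.64 μM) = 1.3089 × 10^5
Step-2 factor = 1.3089 × 10^5 / 4994.4 = 26.207
v = 11.8 mL / 26.207 = 0.450 mL

0.450 mL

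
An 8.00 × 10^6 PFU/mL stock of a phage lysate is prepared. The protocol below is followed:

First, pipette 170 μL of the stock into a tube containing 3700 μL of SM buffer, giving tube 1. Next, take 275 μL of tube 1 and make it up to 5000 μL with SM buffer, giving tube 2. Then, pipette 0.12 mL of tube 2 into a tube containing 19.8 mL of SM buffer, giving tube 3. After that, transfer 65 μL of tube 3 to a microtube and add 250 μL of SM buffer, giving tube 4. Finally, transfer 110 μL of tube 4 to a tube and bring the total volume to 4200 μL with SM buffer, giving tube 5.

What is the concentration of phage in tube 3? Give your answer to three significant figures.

116 PFU/mL

Step 1: 170 μL + 3700 μL = 3870 μL total → factor 3870/170 = 22.765
Step 2: 275 μL brought to 5000 μL → factor 5000/275 = 18.182
Step 3: 0.12 mL + 19.8 mL = 19.92 mL total → factor 19.92/0.12 = 166
Dilution factor through tube 3 = 22.765 × 18.182 × 166 = 68708
[tube 3] = 8.00 × 10^6 PFU/mL / 68708 = 116 PFU/mL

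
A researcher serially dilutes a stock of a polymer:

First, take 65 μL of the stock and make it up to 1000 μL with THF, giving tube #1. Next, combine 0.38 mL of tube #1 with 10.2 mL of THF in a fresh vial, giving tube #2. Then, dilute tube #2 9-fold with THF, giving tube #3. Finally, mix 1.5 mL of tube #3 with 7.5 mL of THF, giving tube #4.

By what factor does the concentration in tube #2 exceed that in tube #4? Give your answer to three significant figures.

Step 1: 65 μL brought to 1000 μL → factor 1000/65 = 15.385
Step 2: 0.38 mL + 10.2 mL = 10.58 mL total → factor 10.58/0.38 = 27.842
Step 3: 9-fold → factor 9
Step 4: 1.5 mL + 7.5 mL = 9 mL total → factor 9/1.5 = 6
Dilution factor to tube #2 = 428.34; to tube #4 = 23130
[tube #2]/[tube #4] = (factor to tube #4)/(factor to tube #2) = 23130/428.34 = 54.0

54.0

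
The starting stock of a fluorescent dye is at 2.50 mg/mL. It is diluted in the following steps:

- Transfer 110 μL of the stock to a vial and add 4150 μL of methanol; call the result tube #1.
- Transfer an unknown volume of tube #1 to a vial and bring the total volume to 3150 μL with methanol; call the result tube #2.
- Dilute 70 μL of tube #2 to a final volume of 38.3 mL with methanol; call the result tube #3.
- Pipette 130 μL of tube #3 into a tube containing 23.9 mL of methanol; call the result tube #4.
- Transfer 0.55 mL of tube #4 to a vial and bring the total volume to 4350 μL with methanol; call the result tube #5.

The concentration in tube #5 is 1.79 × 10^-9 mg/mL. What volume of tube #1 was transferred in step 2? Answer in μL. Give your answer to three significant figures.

69.9 μL

Step 1: 110 μL + 4150 μL = 4260 μL total → factor 4260/110 = 38.727
Step 2: v brought to 3150 μL → factor = 3150 μL/v
Step 3: 70 μL brought to 38.3 mL → factor 38300/70 = 547.14
Step 4: 130 μL + 23.9 mL = 24030 μL total → factor 24030/130 = 184.85
Step 5: 0.55 mL brought to 4350 μL → factor 4.35/0.55 = 7.9091
Product of known-step factors = 3.0978 × 10^7
Overall factor = 2.50 mg/mL / (1.79 × 10^-9 mg/mL) = 1.3966 × 10^9
Step-2 factor = 1.3966 × 10^9 / 3.0978 × 10^7 = 45.085
v = 3150 μL / 45.085 = 69.9 μL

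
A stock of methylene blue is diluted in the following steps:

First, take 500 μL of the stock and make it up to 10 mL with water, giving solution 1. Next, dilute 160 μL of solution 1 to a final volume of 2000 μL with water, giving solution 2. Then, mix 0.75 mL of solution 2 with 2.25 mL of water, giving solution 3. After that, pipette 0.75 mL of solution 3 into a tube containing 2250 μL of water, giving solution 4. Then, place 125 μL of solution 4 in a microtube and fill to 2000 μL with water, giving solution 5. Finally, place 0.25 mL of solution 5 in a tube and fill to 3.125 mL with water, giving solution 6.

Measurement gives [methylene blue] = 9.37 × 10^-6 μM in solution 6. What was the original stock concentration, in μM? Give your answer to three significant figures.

Step 1: 500 μL brought to 10 mL → factor 10000/500 = 20
Step 2: 160 μL brought to 2000 μL → factor 2000/160 = 12.5
Step 3: 0.75 mL + 2.25 mL = 3 mL total → factor 3/0.75 = 4
Step 4: 0.75 mL + 2250 μL = 3 mL total → factor 3/0.75 = 4
Step 5: 125 μL brought to 2000 μL → factor 2000/125 = 16
Step 6: 0.25 mL brought to 3.125 mL → factor 3.125/0.25 = 12.5
Overall dilution factor = 20 × 12.5 × 4 × 4 × 16 × 12.5 = 8 × 10^5
Stock = 9.37 × 10^-6 μM × 8 × 10^5 = 7.50 μM

7.50 μM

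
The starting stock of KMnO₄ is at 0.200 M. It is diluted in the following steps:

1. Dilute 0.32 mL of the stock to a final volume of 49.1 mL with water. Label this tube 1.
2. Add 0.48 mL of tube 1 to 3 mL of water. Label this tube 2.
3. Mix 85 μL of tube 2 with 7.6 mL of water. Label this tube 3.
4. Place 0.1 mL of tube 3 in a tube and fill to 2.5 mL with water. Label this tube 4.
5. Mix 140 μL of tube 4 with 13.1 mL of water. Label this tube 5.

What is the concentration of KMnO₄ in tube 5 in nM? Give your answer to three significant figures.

0.841 nM

Step 1: 0.32 mL brought to 49.1 mL → factor 49.1/0.32 = 153.44
Step 2: 0.48 mL + 3 mL = 3.48 mL total → factor 3.48/0.48 = 7.25
Step 3: 85 μL + 7.6 mL = 7685 μL total → factor 7685/85 = 90.412
Step 4: 0.1 mL brought to 2.5 mL → factor 2.5/0.1 = 25
Step 5: 140 μL + 13.1 mL = 13240 μL total → factor 13240/140 = 94.571
Overall dilution factor = 153.44 × 7.25 × 90.412 × 25 × 94.571 = 2.3779 × 10^8
Final = 0.200 M / 2.3779 × 10^8 = 8.411 × 10^-10 M = 0.841 nM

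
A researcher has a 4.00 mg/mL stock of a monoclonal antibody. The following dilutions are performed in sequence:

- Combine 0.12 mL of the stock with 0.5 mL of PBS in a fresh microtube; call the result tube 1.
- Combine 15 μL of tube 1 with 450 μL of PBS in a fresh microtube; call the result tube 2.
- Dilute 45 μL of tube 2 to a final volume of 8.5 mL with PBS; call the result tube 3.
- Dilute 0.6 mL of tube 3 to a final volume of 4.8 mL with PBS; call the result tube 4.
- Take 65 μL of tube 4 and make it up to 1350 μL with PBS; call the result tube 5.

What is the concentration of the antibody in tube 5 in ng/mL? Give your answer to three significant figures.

0.796 ng/mL

Step 1: 0.12 mL + 0.5 mL = 0.62 mL total → factor 0.62/0.12 = 5.1667
Step 2: 15 μL + 450 μL = 465 μL total → factor 465/15 = 31
Step 3: 45 μL brought to 8.5 mL → factor 8500/45 = 188.89
Step 4: 0.6 mL brought to 4.8 mL → factor 4.8/0.6 = 8
Step 5: 65 μL brought to 1350 μL → factor 1350/65 = 20.769
Overall dilution factor = 5.1667 × 31 × 188.89 × 8 × 20.769 = 5.0268 × 10^6
Final = 4.00 mg/mL / 5.0268 × 10^6 = 7.957 × 10^-7 mg/mL = 0.796 ng/mL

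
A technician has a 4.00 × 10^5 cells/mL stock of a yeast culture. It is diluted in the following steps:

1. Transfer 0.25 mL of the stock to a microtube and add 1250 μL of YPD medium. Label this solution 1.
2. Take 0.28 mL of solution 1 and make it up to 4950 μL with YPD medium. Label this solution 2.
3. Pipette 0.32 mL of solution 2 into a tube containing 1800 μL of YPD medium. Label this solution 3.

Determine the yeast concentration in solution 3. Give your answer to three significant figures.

Step 1: 0.25 mL + 1250 μL = 1.5 mL total → factor 1.5/0.25 = 6
Step 2: 0.28 mL brought to 4950 μL → factor 4.95/0.28 = 17.679
Step 3: 0.32 mL + 1800 μL = 2.12 mL total → factor 2.12/0.32 = 6.625
Overall dilution factor = 6 × 17.679 × 6.625 = 702.72
Final = 4.00 × 10^5 cells/mL / 702.72 = 569 cells/mL

569 cells/mL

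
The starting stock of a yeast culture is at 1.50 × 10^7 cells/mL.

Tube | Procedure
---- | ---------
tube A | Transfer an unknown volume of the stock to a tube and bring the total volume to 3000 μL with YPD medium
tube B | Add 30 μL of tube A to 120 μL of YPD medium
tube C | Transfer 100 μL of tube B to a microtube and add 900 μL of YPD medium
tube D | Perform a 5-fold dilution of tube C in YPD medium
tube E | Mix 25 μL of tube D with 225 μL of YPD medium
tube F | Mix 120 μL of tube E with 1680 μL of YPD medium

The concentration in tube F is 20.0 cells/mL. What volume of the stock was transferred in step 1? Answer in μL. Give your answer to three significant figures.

Step 1: v brought to 3000 μL → factor = 3000 μL/v
Step 2: 30 μL + 120 μL = 150 μL total → factor 150/30 = 5
Step 3: 100 μL + 900 μL = 1000 μL total → factor 1000/100 = 10
Step 4: 5-fold → factor 5
Step 5: 25 μL + 225 μL = 250 μL total → factor 250/25 = 10
Step 6: 120 μL + 1680 μL = 1800 μL total → factor 1800/120 = 15
Product of known-step factors = 37500
Overall factor = 1.50 × 10^7 cells/mL / (20.0 cells/mL) = 7.5 × 10^5
Step-1 factor = 7.5 × 10^5 / 37500 = 20
v = 3000 μL / 20 = 150 μL

150 μL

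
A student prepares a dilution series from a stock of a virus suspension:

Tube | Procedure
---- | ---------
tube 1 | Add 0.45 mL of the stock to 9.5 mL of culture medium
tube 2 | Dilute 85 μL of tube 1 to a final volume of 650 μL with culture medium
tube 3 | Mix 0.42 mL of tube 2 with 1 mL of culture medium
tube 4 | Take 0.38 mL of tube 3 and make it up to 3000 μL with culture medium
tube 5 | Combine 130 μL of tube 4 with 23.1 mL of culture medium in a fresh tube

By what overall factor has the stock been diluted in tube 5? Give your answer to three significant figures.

8.06 × 10^5

Step 1: 0.45 mL + 9.5 mL = 9.95 mL total → factor 9.95/0.45 = 22.111
Step 2: 85 μL brought to 650 μL → factor 650/85 = 7.6471
Step 3: 0.42 mL + 1 mL = 1.42 mL total → factor 1.42/0.42 = 3.381
Step 4: 0.38 mL brought to 3000 μL → factor 3/0.38 = 7.8947
Step 5: 130 μL + 23.1 mL = 23230 μL total → factor 23230/130 = 178.69
Overall dilution factor = 22.111 × 7.6471 × 3.381 × 7.8947 × 178.69 = 8.0647 × 10^5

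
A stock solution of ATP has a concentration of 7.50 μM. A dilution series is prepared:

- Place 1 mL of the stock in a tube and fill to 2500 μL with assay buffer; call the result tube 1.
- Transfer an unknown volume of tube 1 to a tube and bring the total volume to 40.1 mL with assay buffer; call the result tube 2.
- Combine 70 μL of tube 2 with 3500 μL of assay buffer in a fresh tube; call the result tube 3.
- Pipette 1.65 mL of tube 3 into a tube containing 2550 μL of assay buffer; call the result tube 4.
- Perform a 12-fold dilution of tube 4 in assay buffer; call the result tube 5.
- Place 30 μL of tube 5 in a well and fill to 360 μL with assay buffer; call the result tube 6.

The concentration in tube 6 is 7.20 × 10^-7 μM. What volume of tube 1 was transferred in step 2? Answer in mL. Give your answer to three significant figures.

0.180 mL

Step 1: 1 mL brought to 2500 μL → factor 2.5/1 = 2.5
Step 2: v brought to 40.1 mL → factor = 40.1 mL/v
Step 3: 70 μL + 3500 μL = 3570 μL total → factor 3570/70 = 51
Step 4: 1.65 mL + 2550 μL = 4.2 mL total → factor 4.2/1.65 = 2.5455
Step 5: 12-fold → factor 12
Step 6: 30 μL brought to 360 μL → factor 360/30 = 12
Product of known-step factors = 46735
Overall factor = 7.50 μM / (7.20 × 10^-7 μM) = 1.0417 × 10^7
Step-2 factor = 1.0417 × 10^7 / 46735 = 222.89
v = 40.1 mL / 222.89 = 0.180 mL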